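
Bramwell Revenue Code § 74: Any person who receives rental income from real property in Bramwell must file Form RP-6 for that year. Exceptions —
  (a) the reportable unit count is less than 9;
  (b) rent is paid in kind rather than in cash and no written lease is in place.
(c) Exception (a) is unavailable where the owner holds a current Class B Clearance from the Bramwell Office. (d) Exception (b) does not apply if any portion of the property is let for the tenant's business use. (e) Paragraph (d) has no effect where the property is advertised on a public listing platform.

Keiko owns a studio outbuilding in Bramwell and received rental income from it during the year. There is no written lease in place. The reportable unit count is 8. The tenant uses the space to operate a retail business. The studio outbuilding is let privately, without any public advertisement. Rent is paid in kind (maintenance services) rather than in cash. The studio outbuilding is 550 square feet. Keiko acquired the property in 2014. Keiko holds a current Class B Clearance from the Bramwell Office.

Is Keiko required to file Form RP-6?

Exception (a)'s conditions are all satisfied: the reportable unit count is 8, less than the 9 limit. But: (c) is engaged — a current Class B Clearance is held. Exception (a) does not apply.
Exception (b): rent is paid in kind; there is no written lease — every condition holds. But: (d) operates against (b): the space is let for business use. (e) does not operate here (the property is let privately without advertisement), so (d) stands. So (b) is unavailable.
No exception applies. The general rule governs.

Yes — Keiko must file Form RP-6.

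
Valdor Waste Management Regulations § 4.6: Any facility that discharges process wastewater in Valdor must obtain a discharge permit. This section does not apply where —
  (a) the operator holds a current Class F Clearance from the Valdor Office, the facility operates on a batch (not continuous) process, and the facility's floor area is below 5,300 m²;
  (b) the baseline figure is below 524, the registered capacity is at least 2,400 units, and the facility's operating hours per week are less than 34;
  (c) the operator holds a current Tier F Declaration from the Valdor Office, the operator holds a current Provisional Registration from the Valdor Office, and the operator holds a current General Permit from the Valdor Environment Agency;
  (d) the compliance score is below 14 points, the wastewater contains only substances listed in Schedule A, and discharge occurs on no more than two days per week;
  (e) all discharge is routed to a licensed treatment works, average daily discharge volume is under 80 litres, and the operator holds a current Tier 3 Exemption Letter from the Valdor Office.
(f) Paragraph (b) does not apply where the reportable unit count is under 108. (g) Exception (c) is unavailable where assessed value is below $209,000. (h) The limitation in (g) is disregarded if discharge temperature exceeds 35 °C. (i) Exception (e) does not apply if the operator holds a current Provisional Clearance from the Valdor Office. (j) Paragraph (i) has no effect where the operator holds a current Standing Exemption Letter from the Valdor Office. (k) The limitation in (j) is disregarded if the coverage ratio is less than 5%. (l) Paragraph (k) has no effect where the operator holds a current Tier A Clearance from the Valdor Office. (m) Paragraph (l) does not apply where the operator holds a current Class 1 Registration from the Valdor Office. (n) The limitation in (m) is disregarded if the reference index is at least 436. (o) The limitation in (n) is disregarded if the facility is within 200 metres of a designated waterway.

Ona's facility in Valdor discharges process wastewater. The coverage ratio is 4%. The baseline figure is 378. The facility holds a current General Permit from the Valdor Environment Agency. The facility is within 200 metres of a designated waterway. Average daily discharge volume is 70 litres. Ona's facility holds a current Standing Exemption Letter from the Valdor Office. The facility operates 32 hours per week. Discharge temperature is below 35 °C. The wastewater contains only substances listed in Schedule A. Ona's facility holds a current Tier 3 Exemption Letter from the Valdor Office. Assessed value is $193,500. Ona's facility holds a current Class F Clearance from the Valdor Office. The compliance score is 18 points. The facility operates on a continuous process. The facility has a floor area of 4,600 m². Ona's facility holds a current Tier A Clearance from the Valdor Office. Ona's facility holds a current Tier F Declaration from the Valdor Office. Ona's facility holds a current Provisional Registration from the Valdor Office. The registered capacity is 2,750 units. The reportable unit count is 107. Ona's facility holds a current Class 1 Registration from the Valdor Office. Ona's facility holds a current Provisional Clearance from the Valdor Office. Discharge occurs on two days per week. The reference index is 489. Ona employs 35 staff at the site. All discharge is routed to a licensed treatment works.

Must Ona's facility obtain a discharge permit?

Exception (a) fails — the facility operates on a continuous process.
All of (b)'s requirements are met (the baseline figure is 378, below the 524 limit; the registered capacity is 2,750 units, meeting the 2,400 units threshold; the facility's operating hours per week are 32, less than the 34 limit). However, paragraph (f) must be considered: (f) operates against (b): the reportable unit count is 107, under the 108 limit. Exception (b) does not apply.
Exception (c)'s conditions are all satisfied: a current Tier F Declaration is held; a current Provisional Registration is held; a current General Permit is held. Turning to paragraphs (g)–(h): (g) operates against (c): assessed value is $193,500, below the $209,000 limit. (h), which would lift (g), is not engaged — discharge temperature is below 35 °C. Exception (c) does not apply.
Exception (d) does not apply: the compliance score is 18 points, not below 14 points.
Exception (e): discharge is routed to a licensed treatment works; average daily discharge volume is 70 litres, under the 80 litres limit; a current Tier 3 Exemption Letter is held — every condition holds. Turning to paragraphs (i)–(o): (i) operates against (e): a current Provisional Clearance is held. (j) would limit (i) — a current Standing Exemption Letter is held — but (k) sets (j) aside: (k) applies — the coverage ratio is 4%, less than the 5% limit. (l) operates (a current Tier A Clearance is held), but is displaced by (m): (m) is triggered — a current Class 1 Registration is held. (n) is engaged (the reference index is 489, meeting the 436 threshold), but is set aside by (o): (o) is engaged — the facility is within 200 m of a designated waterway. So (e) is unavailable.
No exception applies. The general rule governs.

Yes — Ona's facility must obtain a discharge permit.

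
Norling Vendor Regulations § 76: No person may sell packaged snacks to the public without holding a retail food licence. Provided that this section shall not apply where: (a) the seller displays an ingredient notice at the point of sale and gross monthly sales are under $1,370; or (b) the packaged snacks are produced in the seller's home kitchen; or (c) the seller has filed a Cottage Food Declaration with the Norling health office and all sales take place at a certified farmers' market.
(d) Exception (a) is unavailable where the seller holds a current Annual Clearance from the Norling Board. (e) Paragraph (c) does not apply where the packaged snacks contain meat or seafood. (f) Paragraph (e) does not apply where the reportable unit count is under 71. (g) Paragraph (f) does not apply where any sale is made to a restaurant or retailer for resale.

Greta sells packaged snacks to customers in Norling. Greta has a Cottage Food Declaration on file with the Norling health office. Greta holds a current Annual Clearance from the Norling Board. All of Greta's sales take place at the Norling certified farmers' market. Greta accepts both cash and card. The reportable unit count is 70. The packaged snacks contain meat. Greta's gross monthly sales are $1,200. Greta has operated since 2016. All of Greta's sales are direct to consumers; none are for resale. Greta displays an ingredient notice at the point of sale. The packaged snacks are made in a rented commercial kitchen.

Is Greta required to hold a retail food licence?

No — exception (c) applies; Greta is not required to hold a retail food licence.

Exception (a) is satisfied on its face — an ingredient notice is displayed; gross monthly sales are $1,200, under the $1,370 limit. But applying paragraph (d): (d) is engaged — a current Annual Clearance is held. Exception (a) does not apply.
Exception (b) does not apply: the packaged snacks are made in a commercial kitchen, not a home kitchen.
All of (c)'s requirements are met (a Cottage Food Declaration is on file; all sales are at a certified farmers' market). As to paragraphs (e)–(g): (e) would limit (c) — the packaged snacks contain meat — but (f) sets (e) aside: (f) operates against (e): the reportable unit count is 70, under the 71 limit. (g) does not operate here (no sales are for resale), so (f) stands. Exception (c) stands.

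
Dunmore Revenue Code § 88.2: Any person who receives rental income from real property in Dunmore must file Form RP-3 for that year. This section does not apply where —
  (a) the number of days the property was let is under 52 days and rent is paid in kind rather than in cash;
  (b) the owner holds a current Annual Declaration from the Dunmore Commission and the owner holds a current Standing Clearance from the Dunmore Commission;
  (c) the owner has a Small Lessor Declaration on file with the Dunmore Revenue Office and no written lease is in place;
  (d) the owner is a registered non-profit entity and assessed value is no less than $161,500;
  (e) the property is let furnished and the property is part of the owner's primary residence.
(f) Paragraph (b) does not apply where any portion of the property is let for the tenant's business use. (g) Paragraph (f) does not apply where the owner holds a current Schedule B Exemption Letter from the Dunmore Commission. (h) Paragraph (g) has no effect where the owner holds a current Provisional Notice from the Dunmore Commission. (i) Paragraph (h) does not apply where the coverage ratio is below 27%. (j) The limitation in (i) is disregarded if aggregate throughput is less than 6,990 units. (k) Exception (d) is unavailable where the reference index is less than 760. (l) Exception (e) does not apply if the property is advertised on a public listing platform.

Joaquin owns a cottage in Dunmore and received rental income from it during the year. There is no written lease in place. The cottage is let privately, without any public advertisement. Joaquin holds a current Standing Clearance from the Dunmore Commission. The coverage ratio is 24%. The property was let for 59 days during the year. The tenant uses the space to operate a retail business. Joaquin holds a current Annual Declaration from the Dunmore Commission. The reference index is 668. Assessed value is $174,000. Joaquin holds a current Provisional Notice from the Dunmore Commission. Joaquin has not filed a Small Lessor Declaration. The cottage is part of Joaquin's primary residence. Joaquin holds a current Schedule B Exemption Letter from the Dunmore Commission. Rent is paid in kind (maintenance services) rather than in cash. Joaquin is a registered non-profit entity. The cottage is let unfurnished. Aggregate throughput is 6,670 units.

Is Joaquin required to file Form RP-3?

Exception (a) requires that the number of days the property was let is under 52 days; but the number of days the property was let is 59 days, not under 52 days, so (a) is unavailable.
Exception (b) is satisfied on its face — a current Annual Declaration is held; a current Standing Clearance is held. However, paragraphs (f)–(j) must be considered: (f) operates against (b): the space is let for business use. (g) is engaged (a current Schedule B Exemption Letter is held), but yields to (h): (h) operates against (g): a current Provisional Notice is held. (i) would limit (h) — the coverage ratio is 24%, below the 27% limit — but (j) sets (i) aside: (j) operates against (i): aggregate throughput is 6,670 units, less than the 6,990 units limit. Exception (b) does not apply.
Exception (c) fails — no Small Lessor Declaration is on file.
Exception (d): Joaquin is a registered non-profit; assessed value is $174,000, meeting the $161,500 threshold — every condition holds. However, paragraph (k) must be considered: (k) operates against (d): the reference index is 668, less than the 760 limit. So (d) is unavailable.
Exception (e) does not apply: the property is let unfurnished.
No exception applies. The general rule governs.

Yes — Joaquin must file Form RP-3.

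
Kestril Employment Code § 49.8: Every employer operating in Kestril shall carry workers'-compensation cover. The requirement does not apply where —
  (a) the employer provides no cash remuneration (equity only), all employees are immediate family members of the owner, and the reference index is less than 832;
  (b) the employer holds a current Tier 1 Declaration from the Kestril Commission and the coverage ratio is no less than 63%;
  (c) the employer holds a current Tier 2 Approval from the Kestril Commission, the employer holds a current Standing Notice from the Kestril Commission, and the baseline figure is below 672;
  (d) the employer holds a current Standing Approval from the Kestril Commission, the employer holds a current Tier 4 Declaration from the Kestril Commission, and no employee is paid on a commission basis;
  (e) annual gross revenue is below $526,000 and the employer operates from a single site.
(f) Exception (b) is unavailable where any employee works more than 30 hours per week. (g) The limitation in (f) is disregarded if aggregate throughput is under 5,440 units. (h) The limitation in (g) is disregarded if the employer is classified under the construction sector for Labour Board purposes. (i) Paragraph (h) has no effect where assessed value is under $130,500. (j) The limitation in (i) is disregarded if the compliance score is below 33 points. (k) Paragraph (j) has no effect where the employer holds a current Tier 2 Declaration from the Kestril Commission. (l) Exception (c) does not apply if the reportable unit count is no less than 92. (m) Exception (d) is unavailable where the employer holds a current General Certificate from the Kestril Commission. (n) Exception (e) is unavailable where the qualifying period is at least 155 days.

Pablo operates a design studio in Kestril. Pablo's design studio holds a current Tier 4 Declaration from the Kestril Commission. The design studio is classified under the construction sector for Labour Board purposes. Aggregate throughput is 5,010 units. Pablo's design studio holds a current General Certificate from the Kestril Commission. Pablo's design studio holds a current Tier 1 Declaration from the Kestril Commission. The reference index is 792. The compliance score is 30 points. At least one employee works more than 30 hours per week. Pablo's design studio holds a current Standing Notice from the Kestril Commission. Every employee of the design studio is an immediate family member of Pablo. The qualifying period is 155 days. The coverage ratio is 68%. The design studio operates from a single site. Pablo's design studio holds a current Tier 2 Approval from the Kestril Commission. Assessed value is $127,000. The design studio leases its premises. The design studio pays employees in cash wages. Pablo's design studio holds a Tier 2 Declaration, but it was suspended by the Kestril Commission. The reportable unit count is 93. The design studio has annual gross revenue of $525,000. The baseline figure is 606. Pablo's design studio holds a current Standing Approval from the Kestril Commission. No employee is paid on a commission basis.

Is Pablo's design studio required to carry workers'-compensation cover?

Yes — Pablo's design studio must carry workers'-compensation cover.

Exception (a) fails — employees are paid cash wages.
All of (b)'s requirements are met (a current Tier 1 Declaration is held; the coverage ratio is 68%, meeting the 63% threshold). But: (f) operates — at least one employee exceeds 30 hours/week. (g) operates (aggregate throughput is 5,010 units, under the 5,440 units limit), but is set aside by (h): (h) is engaged — the design studio is classified under the construction sector. (i) would limit (h) — assessed value is $127,000, under the $130,500 limit — but (j) sets (i) aside: (j) operates against (i): the compliance score is 30 points, below the 33 points limit. (k), which would lift (j), is not engaged — no current Tier 2 Declaration is held. Exception (b) does not apply.
Exception (c): a current Tier 2 Approval is held; a current Standing Notice is held; the baseline figure is 606, below the 672 limit — every condition holds. Turning to paragraph (l): (l) is engaged — the reportable unit count is 93, meeting the 92 threshold. So (c) is unavailable.
Exception (d)'s conditions are all satisfied: a current Standing Approval is held; a current Tier 4 Declaration is held; no employee is paid on commission. But applying paragraph (m): (m) is triggered — a current General Certificate is held. So (d) is unavailable.
Exception (e) is satisfied on its face — annual gross revenue is $525,000, below the $526,000 limit; the employer operates from a single site. However, paragraph (n) must be considered: (n) is engaged — the qualifying period is 155 days, meeting the 155 days threshold. (e) is therefore removed.
No exception is made out. Pablo's design studio falls within the general rule.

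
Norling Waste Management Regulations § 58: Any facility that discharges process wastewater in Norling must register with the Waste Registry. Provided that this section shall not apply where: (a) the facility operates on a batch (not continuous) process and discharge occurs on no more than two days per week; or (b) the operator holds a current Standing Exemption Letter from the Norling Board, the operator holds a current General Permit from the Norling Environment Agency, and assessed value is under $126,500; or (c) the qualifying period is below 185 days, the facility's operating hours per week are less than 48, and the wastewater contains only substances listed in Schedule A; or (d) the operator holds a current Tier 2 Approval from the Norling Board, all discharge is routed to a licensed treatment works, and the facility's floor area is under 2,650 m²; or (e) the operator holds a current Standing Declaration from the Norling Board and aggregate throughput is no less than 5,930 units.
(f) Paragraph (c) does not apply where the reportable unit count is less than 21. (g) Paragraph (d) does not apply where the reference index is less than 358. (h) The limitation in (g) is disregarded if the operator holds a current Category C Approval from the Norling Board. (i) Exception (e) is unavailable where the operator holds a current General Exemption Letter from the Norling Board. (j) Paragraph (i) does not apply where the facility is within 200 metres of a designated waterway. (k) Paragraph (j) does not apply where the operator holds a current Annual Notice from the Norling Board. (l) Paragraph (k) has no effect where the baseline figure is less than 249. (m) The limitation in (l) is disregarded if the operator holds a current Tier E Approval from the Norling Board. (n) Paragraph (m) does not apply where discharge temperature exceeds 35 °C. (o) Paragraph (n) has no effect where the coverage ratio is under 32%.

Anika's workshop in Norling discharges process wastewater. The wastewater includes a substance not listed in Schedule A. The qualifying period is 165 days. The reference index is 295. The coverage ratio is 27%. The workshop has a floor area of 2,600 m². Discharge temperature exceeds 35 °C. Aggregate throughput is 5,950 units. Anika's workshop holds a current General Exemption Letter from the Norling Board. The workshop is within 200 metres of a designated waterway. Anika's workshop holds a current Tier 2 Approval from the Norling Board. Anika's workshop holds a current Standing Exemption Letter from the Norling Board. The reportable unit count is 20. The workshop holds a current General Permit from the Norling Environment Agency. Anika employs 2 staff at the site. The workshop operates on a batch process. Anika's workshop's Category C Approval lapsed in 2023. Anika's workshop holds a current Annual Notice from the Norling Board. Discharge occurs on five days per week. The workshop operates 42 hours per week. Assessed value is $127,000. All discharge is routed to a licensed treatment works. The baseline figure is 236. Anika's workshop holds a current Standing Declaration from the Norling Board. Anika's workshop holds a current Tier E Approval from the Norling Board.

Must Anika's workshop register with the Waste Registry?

Yes — Anika's workshop must register with the Waste Registry.

Exception (a) does not apply: discharge occurs on five days per week.
Exception (b) fails — assessed value is $127,000, not under $126,500.
Exception (c) requires that the wastewater contains only substances listed in Schedule A; but the wastewater includes a non-Schedule-A substance, so (c) is unavailable.
Exception (d)'s conditions are all satisfied: a current Tier 2 Approval is held; discharge is routed to a licensed treatment works; the facility's floor area is 2,600 m², under the 2,650 m² limit. But applying paragraphs (g)–(h): (g) operates against (d): the reference index is 295, less than the 358 limit. (h) does not operate here (the Category C Approval is not current), so (g) stands. (d) is therefore removed.
All of (e)'s requirements are met (a current Standing Declaration is held; aggregate throughput is 5,950 units, meeting the 5,930 units threshold). However, paragraphs (i)–(o) must be considered: (i) applies — a current General Exemption Letter is held. (j) would limit (i) — the workshop is within 200 m of a designated waterway — but (k) sets (j) aside: (k) operates against (j): a current Annual Notice is held. (l) is triggered (the baseline figure is 236, less than the 249 limit), but is displaced by (m): (m) is engaged — a current Tier E Approval is held. (n) would limit (m) — discharge temperature exceeds 35 °C — but (o) sets (n) aside: (o) operates — the coverage ratio is 27%, under the 32% limit. Exception (e) does not apply.
No exception displaces § 58.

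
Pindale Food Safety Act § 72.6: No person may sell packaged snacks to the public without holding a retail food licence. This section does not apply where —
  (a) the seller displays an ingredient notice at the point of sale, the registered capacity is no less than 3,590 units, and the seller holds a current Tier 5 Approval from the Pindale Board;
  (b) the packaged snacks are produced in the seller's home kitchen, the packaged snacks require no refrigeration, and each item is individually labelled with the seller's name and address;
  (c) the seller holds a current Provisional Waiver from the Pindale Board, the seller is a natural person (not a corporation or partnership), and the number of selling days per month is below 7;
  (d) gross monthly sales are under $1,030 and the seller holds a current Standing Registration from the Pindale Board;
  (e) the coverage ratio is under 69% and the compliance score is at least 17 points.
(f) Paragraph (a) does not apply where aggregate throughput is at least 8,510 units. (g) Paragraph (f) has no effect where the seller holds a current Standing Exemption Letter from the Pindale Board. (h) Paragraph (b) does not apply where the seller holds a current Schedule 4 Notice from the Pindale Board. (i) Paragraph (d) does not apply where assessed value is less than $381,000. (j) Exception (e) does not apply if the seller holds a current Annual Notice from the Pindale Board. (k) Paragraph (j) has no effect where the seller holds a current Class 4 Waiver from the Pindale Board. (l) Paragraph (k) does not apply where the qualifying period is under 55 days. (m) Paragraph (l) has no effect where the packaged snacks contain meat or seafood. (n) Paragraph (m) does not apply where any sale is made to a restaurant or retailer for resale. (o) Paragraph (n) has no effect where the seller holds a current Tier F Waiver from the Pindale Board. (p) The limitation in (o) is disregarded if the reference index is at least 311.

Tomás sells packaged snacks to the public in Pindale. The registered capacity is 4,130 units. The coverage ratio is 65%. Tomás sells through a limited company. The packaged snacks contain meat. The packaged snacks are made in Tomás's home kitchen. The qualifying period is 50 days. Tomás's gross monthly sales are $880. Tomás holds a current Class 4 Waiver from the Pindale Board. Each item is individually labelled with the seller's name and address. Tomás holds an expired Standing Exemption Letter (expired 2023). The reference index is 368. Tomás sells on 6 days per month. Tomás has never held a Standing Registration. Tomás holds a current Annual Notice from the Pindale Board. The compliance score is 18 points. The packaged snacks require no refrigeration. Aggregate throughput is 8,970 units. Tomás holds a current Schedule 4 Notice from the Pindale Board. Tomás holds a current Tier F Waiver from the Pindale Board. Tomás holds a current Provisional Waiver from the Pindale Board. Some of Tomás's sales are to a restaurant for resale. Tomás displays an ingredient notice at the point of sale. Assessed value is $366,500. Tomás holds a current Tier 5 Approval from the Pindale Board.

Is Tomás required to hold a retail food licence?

Yes — Tomás must hold a retail food licence.

Exception (a): an ingredient notice is displayed; the registered capacity is 4,130 units, meeting the 3,590 units threshold; a current Tier 5 Approval is held — every condition holds. But applying paragraphs (f)–(g): (f) operates against (a): aggregate throughput is 8,970 units, meeting the 8,510 units threshold. (g), which would lift (f), is inapplicable — the Standing Exemption Letter is not current. (a) is therefore removed.
All of (b)'s requirements are met (the packaged snacks are home-kitchen produced; the packaged snacks are shelf-stable; items are individually labelled). But: (h) applies — a current Schedule 4 Notice is held. Exception (b) does not apply.
Exception (c) does not apply: the seller operates through a limited company.
Exception (d) requires that the seller holds a current Standing Registration from the Pindale Board; but there is no Standing Registration in force, so (d) is unavailable.
Exception (e): the coverage ratio is 65%, under the 69% limit; the compliance score is 18 points, meeting the 17 points threshold — every condition holds. However, paragraphs (j)–(p) must be considered: (j) operates against (e): a current Annual Notice is held. (k) is triggered (a current Class 4 Waiver is held), but is displaced by (l): (l) is triggered — the qualifying period is 50 days, under the 55 days limit. (m) applies (the packaged snacks contain meat), but is set aside by (n): (n) is triggered — some sales are to a restaurant for resale. (o) would limit (n) — a current Tier F Waiver is held — but (p) sets (o) aside: (p) applies — the reference index is 368, meeting the 311 threshold. So (e) is unavailable.
None of the exceptions is available; § 72.6 applies in full.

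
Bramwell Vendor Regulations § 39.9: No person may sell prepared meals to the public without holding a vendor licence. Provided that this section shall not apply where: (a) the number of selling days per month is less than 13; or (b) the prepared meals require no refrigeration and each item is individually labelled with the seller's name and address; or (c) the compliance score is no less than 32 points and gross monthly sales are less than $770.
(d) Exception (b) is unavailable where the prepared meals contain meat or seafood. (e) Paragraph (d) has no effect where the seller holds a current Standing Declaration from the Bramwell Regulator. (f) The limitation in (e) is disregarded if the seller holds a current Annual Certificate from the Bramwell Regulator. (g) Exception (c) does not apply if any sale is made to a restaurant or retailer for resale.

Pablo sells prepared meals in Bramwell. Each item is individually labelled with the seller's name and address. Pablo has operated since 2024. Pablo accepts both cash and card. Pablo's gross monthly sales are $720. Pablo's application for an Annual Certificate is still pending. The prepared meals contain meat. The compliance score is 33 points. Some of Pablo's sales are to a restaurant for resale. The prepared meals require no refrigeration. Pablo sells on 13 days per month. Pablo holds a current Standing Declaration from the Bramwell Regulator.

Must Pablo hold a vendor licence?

Exception (a) fails — the number of selling days per month is 13, not less than 13.
Exception (b) is satisfied on its face — the prepared meals are shelf-stable; items are individually labelled. Under paragraphs (d)–(f): (d) would limit (b) — the prepared meals contain meat — but (e) sets (d) aside: (e) is triggered — a current Standing Declaration is held. (f) is not engaged (there is no Annual Certificate in force), so (e) stands. Exception (b) stands.
Exception (c)'s conditions are all satisfied: the compliance score is 33 points, meeting the 32 points threshold; gross monthly sales are $720, less than the $770 limit. However, paragraph (g) must be considered: (g) operates against (c): some sales are to a restaurant for resale. So (c) is unavailable.

No — exception (b) applies; Pablo is not required to hold a vendor licence.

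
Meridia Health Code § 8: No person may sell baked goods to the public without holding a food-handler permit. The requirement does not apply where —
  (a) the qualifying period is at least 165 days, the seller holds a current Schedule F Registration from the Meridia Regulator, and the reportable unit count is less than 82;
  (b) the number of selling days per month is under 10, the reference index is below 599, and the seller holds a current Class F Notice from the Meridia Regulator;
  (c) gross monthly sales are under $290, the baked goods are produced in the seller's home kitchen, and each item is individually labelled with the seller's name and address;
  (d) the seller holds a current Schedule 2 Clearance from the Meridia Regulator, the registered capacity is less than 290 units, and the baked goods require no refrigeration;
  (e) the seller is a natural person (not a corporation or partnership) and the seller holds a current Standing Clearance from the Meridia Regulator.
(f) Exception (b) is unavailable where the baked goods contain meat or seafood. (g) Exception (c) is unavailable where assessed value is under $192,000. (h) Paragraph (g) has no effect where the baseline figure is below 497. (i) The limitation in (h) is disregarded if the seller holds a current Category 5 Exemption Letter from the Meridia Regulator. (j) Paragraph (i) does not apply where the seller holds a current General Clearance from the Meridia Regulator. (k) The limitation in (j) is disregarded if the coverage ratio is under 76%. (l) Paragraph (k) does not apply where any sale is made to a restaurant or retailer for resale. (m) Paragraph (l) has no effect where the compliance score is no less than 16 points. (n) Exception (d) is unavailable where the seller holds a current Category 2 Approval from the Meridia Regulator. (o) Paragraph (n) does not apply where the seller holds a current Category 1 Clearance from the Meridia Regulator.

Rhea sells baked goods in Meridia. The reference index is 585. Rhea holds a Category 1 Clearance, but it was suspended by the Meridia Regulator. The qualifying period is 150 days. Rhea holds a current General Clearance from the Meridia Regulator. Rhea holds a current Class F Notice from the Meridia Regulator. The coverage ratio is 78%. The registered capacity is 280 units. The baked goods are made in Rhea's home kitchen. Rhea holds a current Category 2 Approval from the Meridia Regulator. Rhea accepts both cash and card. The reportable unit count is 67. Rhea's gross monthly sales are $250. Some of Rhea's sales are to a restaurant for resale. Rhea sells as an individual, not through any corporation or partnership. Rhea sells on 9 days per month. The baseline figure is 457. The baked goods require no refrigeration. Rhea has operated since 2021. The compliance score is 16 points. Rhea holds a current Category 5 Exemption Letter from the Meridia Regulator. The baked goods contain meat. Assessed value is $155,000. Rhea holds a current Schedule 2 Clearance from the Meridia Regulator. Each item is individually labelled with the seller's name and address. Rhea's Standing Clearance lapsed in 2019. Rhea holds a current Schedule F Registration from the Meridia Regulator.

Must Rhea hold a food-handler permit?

No — exception (c) applies; Rhea is not required to hold a food-handler permit.

Exception (a) fails — the qualifying period is 150 days, short of 165 days.
All of (b)'s requirements are met (the number of selling days per month is 9, under the 10 limit; the reference index is 585, below the 599 limit; a current Class F Notice is held). Turning to paragraph (f): (f) operates against (b): the baked goods contain meat. (b) is therefore removed.
Exception (c)'s conditions are all satisfied: gross monthly sales are $250, under the $290 limit; the baked goods are home-kitchen produced; items are individually labelled. Considering the limiting provisions: (g) is triggered (assessed value is $155,000, under the $192,000 limit), but is set aside by (h): (h) operates against (g): the baseline figure is 457, below the 497 limit. (i) is triggered (a current Category 5 Exemption Letter is held), but is displaced by (j): (j) is engaged — a current General Clearance is held. (k), which would lift (j), is not engaged — the coverage ratio is 78%, not under 76%. Exception (c) stands.
Exception (d) is satisfied on its face — a current Schedule 2 Clearance is held; the registered capacity is 280 units, less than the 290 units limit; the baked goods are shelf-stable. But: (n) operates — a current Category 2 Approval is held. (o), which would lift (n), is not engaged — the Category 1 Clearance is not current. Exception (d) does not apply.
Exception (e) requires that the seller holds a current Standing Clearance from the Meridia Regulator; but no current Standing Clearance is held, so (e) is unavailable.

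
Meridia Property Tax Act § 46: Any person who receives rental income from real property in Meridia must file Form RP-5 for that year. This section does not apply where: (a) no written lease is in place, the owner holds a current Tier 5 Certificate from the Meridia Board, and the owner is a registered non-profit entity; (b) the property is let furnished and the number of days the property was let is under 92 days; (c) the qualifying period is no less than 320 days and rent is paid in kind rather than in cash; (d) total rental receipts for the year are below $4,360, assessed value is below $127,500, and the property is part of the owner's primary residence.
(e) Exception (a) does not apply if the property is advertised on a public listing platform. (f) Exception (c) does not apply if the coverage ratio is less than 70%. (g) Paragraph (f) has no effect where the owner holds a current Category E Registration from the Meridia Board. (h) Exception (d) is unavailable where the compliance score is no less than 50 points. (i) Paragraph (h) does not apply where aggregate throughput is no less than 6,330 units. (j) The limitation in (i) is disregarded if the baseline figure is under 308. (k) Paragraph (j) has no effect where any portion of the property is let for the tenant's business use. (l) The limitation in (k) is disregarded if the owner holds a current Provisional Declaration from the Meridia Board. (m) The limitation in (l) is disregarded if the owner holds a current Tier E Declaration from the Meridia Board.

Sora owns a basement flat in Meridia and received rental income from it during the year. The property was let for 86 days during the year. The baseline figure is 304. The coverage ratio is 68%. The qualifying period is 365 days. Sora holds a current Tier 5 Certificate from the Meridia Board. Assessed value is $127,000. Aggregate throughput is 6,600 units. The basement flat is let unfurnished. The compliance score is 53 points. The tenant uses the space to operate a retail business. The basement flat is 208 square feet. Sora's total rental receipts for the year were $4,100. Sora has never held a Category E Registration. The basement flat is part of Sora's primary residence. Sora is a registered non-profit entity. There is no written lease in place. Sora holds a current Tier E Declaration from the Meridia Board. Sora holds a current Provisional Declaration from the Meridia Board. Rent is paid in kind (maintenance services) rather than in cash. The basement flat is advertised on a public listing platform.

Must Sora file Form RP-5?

No — exception (d) applies; Sora is not required to file Form RP-5.

All of (a)'s requirements are met (there is no written lease; a current Tier 5 Certificate is held; Sora is a registered non-profit). Turning to paragraph (e): (e) is triggered — the property is publicly advertised. Exception (a) does not apply.
Exception (b) fails — the property is let unfurnished.
Exception (c)'s conditions are all satisfied: the qualifying period is 365 days, meeting the 320 days threshold; rent is paid in kind. Turning to paragraphs (f)–(g): (f) operates against (c): the coverage ratio is 68%, less than the 70% limit. (g), which would lift (f), is not triggered — the Category E Registration is not current. Exception (c) does not apply.
Exception (d)'s conditions are all satisfied: total rental receipts for the year are $4,100, below the $4,360 limit; assessed value is $127,000, below the $127,500 limit; the basement flat is part of the primary residence. Under paragraphs (h)–(m): (h) operates (the compliance score is 53 points, meeting the 50 points threshold), but is overridden by (i): (i) operates against (h): aggregate throughput is 6,600 units, meeting the 6,330 units threshold. (j) would limit (i) — the baseline figure is 304, under the 308 limit — but (k) sets (j) aside: (k) operates against (j): the space is let for business use. (l) would limit (k) — a current Provisional Declaration is held — but (m) sets (l) aside: (m) operates against (l): a current Tier E Declaration is held. Exception (d) stands.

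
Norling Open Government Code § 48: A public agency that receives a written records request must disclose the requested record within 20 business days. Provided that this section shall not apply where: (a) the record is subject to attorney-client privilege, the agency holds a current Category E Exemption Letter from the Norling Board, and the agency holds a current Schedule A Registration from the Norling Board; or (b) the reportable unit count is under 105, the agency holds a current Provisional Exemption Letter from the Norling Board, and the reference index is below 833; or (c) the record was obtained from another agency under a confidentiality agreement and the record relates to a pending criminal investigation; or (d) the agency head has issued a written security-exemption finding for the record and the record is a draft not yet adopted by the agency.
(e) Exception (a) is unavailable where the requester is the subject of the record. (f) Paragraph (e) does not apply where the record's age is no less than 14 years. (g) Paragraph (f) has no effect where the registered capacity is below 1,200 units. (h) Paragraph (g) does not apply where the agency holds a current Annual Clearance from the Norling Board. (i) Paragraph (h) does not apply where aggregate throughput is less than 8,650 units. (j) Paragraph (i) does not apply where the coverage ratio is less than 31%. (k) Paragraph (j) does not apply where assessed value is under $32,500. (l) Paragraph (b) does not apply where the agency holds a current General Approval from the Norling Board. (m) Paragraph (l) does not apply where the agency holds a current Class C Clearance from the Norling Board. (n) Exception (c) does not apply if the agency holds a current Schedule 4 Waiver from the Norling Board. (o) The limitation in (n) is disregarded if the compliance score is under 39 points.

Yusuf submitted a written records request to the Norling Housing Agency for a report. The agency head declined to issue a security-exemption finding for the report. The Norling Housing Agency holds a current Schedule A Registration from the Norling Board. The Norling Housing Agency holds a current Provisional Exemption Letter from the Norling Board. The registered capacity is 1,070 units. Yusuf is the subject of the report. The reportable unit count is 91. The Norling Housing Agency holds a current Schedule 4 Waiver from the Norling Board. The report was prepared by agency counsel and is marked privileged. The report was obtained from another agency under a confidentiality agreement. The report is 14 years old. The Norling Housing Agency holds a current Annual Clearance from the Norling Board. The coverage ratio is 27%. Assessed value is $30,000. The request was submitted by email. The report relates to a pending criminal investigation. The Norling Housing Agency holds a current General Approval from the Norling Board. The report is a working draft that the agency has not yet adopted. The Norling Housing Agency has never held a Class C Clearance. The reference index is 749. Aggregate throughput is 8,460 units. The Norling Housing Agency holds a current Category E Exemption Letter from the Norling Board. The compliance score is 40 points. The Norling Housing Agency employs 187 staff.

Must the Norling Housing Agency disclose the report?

Yes — the Norling Housing Agency must disclose the report.

Exception (a): the report is privileged; a current Category E Exemption Letter is held; a current Schedule A Registration is held — every condition holds. Turning to paragraphs (e)–(k): (e) is triggered — Yusuf is the subject of the report. (f) would limit (e) — the record's age is 14 years, meeting the 14 years threshold — but (g) sets (f) aside: (g) operates against (f): the registered capacity is 1,070 units, below the 1,200 units limit. (h) would limit (g) — a current Annual Clearance is held — but (i) sets (h) aside: (i) operates against (h): aggregate throughput is 8,460 units, less than the 8,650 units limit. (j) applies (the coverage ratio is 27%, less than the 31% limit), but is displaced by (k): (k) operates against (j): assessed value is $30,000, under the $32,500 limit. So (a) is unavailable.
Exception (b)'s conditions are all satisfied: the reportable unit count is 91, under the 105 limit; a current Provisional Exemption Letter is held; the reference index is 749, below the 833 limit. Turning to paragraphs (l)–(m): (l) operates against (b): a current General Approval is held. (m), which would lift (l), is not triggered — the Class C Clearance is not current. (b) is therefore removed.
Exception (c) is satisfied on its face — the report was obtained under a confidentiality agreement; the report relates to a pending investigation. But: (n) applies — a current Schedule 4 Waiver is held. (o) is not triggered (the compliance score is 40 points, not under 39 points), so (n) stands. (c) is therefore removed.
Exception (d) does not apply: the agency head declined to issue a security-exemption finding.
No exception is made out. the Norling Housing Agency falls within the general rule.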